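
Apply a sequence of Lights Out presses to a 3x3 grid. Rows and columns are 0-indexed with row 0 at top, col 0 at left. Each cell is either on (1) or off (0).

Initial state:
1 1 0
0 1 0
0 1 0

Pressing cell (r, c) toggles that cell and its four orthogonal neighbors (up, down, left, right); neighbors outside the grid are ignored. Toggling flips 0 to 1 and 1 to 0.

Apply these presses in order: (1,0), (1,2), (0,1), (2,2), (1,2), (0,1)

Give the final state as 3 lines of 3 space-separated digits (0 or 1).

Answer: 0 1 0
1 0 1
1 0 1

Derivation:
After press 1 at (1,0):
0 1 0
1 0 0
1 1 0

After press 2 at (1,2):
0 1 1
1 1 1
1 1 1

After press 3 at (0,1):
1 0 0
1 0 1
1 1 1

After press 4 at (2,2):
1 0 0
1 0 0
1 0 0

After press 5 at (1,2):
1 0 1
1 1 1
1 0 1

After press 6 at (0,1):
0 1 0
1 0 1
1 0 1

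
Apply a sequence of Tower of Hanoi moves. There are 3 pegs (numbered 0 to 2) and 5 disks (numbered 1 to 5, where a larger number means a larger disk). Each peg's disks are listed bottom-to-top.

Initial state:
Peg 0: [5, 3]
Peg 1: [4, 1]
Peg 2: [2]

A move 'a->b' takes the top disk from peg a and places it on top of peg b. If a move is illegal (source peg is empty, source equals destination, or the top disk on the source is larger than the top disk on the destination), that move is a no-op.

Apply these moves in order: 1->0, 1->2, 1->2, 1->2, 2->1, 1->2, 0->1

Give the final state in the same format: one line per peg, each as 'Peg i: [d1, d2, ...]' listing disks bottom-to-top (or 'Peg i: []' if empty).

After move 1 (1->0):
Peg 0: [5, 3, 1]
Peg 1: [4]
Peg 2: [2]

After move 2 (1->2):
Peg 0: [5, 3, 1]
Peg 1: [4]
Peg 2: [2]

After move 3 (1->2):
Peg 0: [5, 3, 1]
Peg 1: [4]
Peg 2: [2]

After move 4 (1->2):
Peg 0: [5, 3, 1]
Peg 1: [4]
Peg 2: [2]

After move 5 (2->1):
Peg 0: [5, 3, 1]
Peg 1: [4, 2]
Peg 2: []

After move 6 (1->2):
Peg 0: [5, 3, 1]
Peg 1: [4]
Peg 2: [2]

After move 7 (0->1):
Peg 0: [5, 3]
Peg 1: [4, 1]
Peg 2: [2]

Answer: Peg 0: [5, 3]
Peg 1: [4, 1]
Peg 2: [2]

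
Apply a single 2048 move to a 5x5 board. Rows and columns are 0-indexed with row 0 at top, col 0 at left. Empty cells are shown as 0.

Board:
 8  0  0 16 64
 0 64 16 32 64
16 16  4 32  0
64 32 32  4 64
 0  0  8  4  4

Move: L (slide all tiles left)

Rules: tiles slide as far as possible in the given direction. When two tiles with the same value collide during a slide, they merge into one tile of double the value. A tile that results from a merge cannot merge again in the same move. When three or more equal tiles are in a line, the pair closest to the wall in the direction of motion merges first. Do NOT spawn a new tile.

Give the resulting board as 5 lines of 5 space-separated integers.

Answer:  8 16 64  0  0
64 16 32 64  0
32  4 32  0  0
64 64  4 64  0
 8  8  0  0  0

Derivation:
Slide left:
row 0: [8, 0, 0, 16, 64] -> [8, 16, 64, 0, 0]
row 1: [0, 64, 16, 32, 64] -> [64, 16, 32, 64, 0]
row 2: [16, 16, 4, 32, 0] -> [32, 4, 32, 0, 0]
row 3: [64, 32, 32, 4, 64] -> [64, 64, 4, 64, 0]
row 4: [0, 0, 8, 4, 4] -> [8, 8, 0, 0, 0]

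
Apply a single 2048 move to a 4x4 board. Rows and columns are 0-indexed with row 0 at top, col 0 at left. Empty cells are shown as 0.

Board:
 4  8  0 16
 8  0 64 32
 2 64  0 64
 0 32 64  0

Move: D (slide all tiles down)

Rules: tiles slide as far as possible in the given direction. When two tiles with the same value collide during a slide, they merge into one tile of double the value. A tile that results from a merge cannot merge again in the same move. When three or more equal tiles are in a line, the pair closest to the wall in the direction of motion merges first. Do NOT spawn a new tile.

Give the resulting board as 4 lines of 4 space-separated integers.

Slide down:
col 0: [4, 8, 2, 0] -> [0, 4, 8, 2]
col 1: [8, 0, 64, 32] -> [0, 8, 64, 32]
col 2: [0, 64, 0, 64] -> [0, 0, 0, 128]
col 3: [16, 32, 64, 0] -> [0, 16, 32, 64]

Answer:   0   0   0   0
  4   8   0  16
  8  64   0  32
  2  32 128  64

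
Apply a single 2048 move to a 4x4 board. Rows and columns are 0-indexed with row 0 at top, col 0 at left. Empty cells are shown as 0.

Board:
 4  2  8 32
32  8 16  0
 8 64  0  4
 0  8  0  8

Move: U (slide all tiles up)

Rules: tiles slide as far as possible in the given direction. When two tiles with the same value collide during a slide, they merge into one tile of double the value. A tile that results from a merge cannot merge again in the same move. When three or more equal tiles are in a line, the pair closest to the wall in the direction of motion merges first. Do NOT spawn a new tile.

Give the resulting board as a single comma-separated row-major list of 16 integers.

Slide up:
col 0: [4, 32, 8, 0] -> [4, 32, 8, 0]
col 1: [2, 8, 64, 8] -> [2, 8, 64, 8]
col 2: [8, 16, 0, 0] -> [8, 16, 0, 0]
col 3: [32, 0, 4, 8] -> [32, 4, 8, 0]

Answer: 4, 2, 8, 32, 32, 8, 16, 4, 8, 64, 0, 8, 0, 8, 0, 0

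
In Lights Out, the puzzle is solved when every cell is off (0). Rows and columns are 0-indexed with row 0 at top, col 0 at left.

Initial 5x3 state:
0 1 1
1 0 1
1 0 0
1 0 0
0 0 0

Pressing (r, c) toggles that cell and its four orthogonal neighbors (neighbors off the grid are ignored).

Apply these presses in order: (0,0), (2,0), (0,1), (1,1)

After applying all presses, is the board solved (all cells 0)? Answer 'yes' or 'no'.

Answer: yes

Derivation:
After press 1 at (0,0):
1 0 1
0 0 1
1 0 0
1 0 0
0 0 0

After press 2 at (2,0):
1 0 1
1 0 1
0 1 0
0 0 0
0 0 0

After press 3 at (0,1):
0 1 0
1 1 1
0 1 0
0 0 0
0 0 0

After press 4 at (1,1):
0 0 0
0 0 0
0 0 0
0 0 0
0 0 0

Lights still on: 0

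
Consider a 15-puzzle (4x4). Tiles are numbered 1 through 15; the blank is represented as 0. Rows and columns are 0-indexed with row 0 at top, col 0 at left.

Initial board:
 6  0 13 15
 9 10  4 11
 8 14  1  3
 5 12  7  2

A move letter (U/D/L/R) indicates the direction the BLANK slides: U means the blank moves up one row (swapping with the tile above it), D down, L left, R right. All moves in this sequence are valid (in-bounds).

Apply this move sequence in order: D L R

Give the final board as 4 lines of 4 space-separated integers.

Answer:  6 10 13 15
 9  0  4 11
 8 14  1  3
 5 12  7  2

Derivation:
After move 1 (D):
 6 10 13 15
 9  0  4 11
 8 14  1  3
 5 12  7  2

After move 2 (L):
 6 10 13 15
 0  9  4 11
 8 14  1  3
 5 12  7  2

After move 3 (R):
 6 10 13 15
 9  0  4 11
 8 14  1  3
 5 12  7  2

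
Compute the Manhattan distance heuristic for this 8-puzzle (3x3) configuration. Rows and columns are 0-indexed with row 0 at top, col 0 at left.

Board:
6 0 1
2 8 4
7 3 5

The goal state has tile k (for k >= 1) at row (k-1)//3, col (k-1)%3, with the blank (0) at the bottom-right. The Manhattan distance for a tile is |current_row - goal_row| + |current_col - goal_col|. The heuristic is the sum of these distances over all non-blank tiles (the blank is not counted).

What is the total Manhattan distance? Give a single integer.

Answer: 15

Derivation:
Tile 6: at (0,0), goal (1,2), distance |0-1|+|0-2| = 3
Tile 1: at (0,2), goal (0,0), distance |0-0|+|2-0| = 2
Tile 2: at (1,0), goal (0,1), distance |1-0|+|0-1| = 2
Tile 8: at (1,1), goal (2,1), distance |1-2|+|1-1| = 1
Tile 4: at (1,2), goal (1,0), distance |1-1|+|2-0| = 2
Tile 7: at (2,0), goal (2,0), distance |2-2|+|0-0| = 0
Tile 3: at (2,1), goal (0,2), distance |2-0|+|1-2| = 3
Tile 5: at (2,2), goal (1,1), distance |2-1|+|2-1| = 2
Sum: 3 + 2 + 2 + 1 + 2 + 0 + 3 + 2 = 15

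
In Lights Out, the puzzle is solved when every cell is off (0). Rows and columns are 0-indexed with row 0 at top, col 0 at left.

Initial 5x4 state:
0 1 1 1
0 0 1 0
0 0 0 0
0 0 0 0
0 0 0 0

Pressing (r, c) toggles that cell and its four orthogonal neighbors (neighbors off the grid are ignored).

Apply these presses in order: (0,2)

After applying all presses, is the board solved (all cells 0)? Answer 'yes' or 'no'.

Answer: yes

Derivation:
After press 1 at (0,2):
0 0 0 0
0 0 0 0
0 0 0 0
0 0 0 0
0 0 0 0

Lights still on: 0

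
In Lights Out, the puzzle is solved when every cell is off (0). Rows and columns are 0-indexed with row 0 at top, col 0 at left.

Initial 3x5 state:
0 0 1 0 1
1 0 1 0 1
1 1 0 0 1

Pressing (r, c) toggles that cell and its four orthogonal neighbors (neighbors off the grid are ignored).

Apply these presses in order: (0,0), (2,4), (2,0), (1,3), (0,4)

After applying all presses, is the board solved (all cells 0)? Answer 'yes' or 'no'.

Answer: no

Derivation:
After press 1 at (0,0):
1 1 1 0 1
0 0 1 0 1
1 1 0 0 1

After press 2 at (2,4):
1 1 1 0 1
0 0 1 0 0
1 1 0 1 0

After press 3 at (2,0):
1 1 1 0 1
1 0 1 0 0
0 0 0 1 0

After press 4 at (1,3):
1 1 1 1 1
1 0 0 1 1
0 0 0 0 0

After press 5 at (0,4):
1 1 1 0 0
1 0 0 1 0
0 0 0 0 0

Lights still on: 5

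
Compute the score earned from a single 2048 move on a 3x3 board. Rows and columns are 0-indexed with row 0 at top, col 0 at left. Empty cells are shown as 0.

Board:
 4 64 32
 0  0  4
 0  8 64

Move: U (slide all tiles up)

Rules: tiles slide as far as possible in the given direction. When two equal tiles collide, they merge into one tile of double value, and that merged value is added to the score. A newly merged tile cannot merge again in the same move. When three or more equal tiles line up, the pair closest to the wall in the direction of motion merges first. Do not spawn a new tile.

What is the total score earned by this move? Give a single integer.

Answer: 0

Derivation:
Slide up:
col 0: [4, 0, 0] -> [4, 0, 0]  score +0 (running 0)
col 1: [64, 0, 8] -> [64, 8, 0]  score +0 (running 0)
col 2: [32, 4, 64] -> [32, 4, 64]  score +0 (running 0)
Board after move:
 4 64 32
 0  8  4
 0  0 64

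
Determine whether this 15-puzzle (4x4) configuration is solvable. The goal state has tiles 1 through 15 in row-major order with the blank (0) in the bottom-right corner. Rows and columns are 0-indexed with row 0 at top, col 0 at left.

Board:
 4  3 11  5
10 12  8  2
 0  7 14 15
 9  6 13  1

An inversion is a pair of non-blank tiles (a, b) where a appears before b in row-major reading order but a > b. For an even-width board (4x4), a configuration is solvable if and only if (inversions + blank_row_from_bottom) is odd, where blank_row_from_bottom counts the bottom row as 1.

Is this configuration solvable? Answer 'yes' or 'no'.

Inversions: 46
Blank is in row 2 (0-indexed from top), which is row 2 counting from the bottom (bottom = 1).
46 + 2 = 48, which is even, so the puzzle is not solvable.

Answer: no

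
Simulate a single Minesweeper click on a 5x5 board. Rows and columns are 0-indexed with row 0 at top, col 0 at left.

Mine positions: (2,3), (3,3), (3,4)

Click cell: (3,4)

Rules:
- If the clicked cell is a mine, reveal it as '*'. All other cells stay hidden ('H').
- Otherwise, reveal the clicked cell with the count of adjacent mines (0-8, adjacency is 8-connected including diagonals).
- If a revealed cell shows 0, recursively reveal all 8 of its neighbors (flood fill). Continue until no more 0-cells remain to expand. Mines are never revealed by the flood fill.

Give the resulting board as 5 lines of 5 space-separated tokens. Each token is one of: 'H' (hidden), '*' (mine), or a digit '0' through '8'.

H H H H H
H H H H H
H H H H H
H H H H *
H H H H H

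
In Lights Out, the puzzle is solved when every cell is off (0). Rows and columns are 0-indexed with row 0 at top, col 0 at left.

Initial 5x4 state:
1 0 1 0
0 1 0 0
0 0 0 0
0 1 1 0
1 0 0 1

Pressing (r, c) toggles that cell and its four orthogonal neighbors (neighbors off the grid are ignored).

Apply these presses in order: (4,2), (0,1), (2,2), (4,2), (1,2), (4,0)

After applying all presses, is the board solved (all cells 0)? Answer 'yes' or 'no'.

After press 1 at (4,2):
1 0 1 0
0 1 0 0
0 0 0 0
0 1 0 0
1 1 1 0

After press 2 at (0,1):
0 1 0 0
0 0 0 0
0 0 0 0
0 1 0 0
1 1 1 0

After press 3 at (2,2):
0 1 0 0
0 0 1 0
0 1 1 1
0 1 1 0
1 1 1 0

After press 4 at (4,2):
0 1 0 0
0 0 1 0
0 1 1 1
0 1 0 0
1 0 0 1

After press 5 at (1,2):
0 1 1 0
0 1 0 1
0 1 0 1
0 1 0 0
1 0 0 1

After press 6 at (4,0):
0 1 1 0
0 1 0 1
0 1 0 1
1 1 0 0
0 1 0 1

Lights still on: 10

Answer: no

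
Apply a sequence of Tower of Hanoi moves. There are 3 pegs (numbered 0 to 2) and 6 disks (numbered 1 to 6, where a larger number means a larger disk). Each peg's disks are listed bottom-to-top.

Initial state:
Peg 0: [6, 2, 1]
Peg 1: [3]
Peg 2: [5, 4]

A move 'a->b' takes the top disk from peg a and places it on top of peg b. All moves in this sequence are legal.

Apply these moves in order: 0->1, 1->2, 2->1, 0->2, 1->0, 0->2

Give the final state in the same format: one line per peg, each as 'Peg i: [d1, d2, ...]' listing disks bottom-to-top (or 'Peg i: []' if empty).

After move 1 (0->1):
Peg 0: [6, 2]
Peg 1: [3, 1]
Peg 2: [5, 4]

After move 2 (1->2):
Peg 0: [6, 2]
Peg 1: [3]
Peg 2: [5, 4, 1]

After move 3 (2->1):
Peg 0: [6, 2]
Peg 1: [3, 1]
Peg 2: [5, 4]

After move 4 (0->2):
Peg 0: [6]
Peg 1: [3, 1]
Peg 2: [5, 4, 2]

After move 5 (1->0):
Peg 0: [6, 1]
Peg 1: [3]
Peg 2: [5, 4, 2]

After move 6 (0->2):
Peg 0: [6]
Peg 1: [3]
Peg 2: [5, 4, 2, 1]

Answer: Peg 0: [6]
Peg 1: [3]
Peg 2: [5, 4, 2, 1]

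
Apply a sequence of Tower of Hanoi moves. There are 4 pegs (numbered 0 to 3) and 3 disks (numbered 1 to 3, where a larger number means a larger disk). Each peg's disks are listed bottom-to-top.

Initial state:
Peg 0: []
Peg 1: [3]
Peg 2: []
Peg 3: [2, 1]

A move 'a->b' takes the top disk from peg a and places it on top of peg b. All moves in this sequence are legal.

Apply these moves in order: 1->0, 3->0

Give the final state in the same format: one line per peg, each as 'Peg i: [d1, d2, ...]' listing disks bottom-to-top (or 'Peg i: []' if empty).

Answer: Peg 0: [3, 1]
Peg 1: []
Peg 2: []
Peg 3: [2]

Derivation:
After move 1 (1->0):
Peg 0: [3]
Peg 1: []
Peg 2: []
Peg 3: [2, 1]

After move 2 (3->0):
Peg 0: [3, 1]
Peg 1: []
Peg 2: []
Peg 3: [2]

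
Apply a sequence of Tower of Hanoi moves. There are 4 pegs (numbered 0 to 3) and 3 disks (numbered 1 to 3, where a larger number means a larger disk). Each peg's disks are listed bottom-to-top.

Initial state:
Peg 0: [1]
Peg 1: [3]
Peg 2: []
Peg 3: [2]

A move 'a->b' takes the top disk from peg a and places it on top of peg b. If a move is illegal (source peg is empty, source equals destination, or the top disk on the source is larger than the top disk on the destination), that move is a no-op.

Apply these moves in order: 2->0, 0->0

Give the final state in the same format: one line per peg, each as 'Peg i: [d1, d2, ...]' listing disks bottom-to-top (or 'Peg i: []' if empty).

After move 1 (2->0):
Peg 0: [1]
Peg 1: [3]
Peg 2: []
Peg 3: [2]

After move 2 (0->0):
Peg 0: [1]
Peg 1: [3]
Peg 2: []
Peg 3: [2]

Answer: Peg 0: [1]
Peg 1: [3]
Peg 2: []
Peg 3: [2]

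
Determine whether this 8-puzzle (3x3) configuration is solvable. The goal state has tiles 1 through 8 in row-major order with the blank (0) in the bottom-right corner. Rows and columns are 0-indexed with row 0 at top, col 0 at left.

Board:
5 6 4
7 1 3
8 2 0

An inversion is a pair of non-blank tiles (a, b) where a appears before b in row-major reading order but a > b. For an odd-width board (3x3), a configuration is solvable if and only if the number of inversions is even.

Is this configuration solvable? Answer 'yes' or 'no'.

Answer: yes

Derivation:
Inversions (pairs i<j in row-major order where tile[i] > tile[j] > 0): 16
16 is even, so the puzzle is solvable.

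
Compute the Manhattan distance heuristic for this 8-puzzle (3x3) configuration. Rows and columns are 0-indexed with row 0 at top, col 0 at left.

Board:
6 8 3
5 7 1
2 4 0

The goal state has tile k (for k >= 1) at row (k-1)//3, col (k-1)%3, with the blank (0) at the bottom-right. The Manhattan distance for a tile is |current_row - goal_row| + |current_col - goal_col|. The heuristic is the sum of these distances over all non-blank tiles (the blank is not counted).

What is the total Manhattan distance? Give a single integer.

Answer: 16

Derivation:
Tile 6: (0,0)->(1,2) = 3
Tile 8: (0,1)->(2,1) = 2
Tile 3: (0,2)->(0,2) = 0
Tile 5: (1,0)->(1,1) = 1
Tile 7: (1,1)->(2,0) = 2
Tile 1: (1,2)->(0,0) = 3
Tile 2: (2,0)->(0,1) = 3
Tile 4: (2,1)->(1,0) = 2
Sum: 3 + 2 + 0 + 1 + 2 + 3 + 3 + 2 = 16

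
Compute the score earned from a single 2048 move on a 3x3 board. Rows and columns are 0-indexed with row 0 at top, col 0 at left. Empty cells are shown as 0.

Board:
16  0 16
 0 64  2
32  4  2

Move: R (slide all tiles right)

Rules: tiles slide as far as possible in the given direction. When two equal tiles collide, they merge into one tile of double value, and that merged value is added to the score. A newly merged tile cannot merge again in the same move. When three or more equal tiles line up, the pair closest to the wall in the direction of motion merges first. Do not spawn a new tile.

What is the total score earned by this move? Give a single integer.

Answer: 32

Derivation:
Slide right:
row 0: [16, 0, 16] -> [0, 0, 32]  score +32 (running 32)
row 1: [0, 64, 2] -> [0, 64, 2]  score +0 (running 32)
row 2: [32, 4, 2] -> [32, 4, 2]  score +0 (running 32)
Board after move:
 0  0 32
 0 64  2
32  4  2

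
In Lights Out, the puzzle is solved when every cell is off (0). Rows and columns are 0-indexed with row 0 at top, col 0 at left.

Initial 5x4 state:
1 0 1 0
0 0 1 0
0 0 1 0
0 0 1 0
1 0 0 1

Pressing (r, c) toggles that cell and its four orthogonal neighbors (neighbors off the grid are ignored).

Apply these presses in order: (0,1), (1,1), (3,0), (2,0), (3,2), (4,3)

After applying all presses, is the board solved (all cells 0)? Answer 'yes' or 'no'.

After press 1 at (0,1):
0 1 0 0
0 1 1 0
0 0 1 0
0 0 1 0
1 0 0 1

After press 2 at (1,1):
0 0 0 0
1 0 0 0
0 1 1 0
0 0 1 0
1 0 0 1

After press 3 at (3,0):
0 0 0 0
1 0 0 0
1 1 1 0
1 1 1 0
0 0 0 1

After press 4 at (2,0):
0 0 0 0
0 0 0 0
0 0 1 0
0 1 1 0
0 0 0 1

After press 5 at (3,2):
0 0 0 0
0 0 0 0
0 0 0 0
0 0 0 1
0 0 1 1

After press 6 at (4,3):
0 0 0 0
0 0 0 0
0 0 0 0
0 0 0 0
0 0 0 0

Lights still on: 0

Answer: yes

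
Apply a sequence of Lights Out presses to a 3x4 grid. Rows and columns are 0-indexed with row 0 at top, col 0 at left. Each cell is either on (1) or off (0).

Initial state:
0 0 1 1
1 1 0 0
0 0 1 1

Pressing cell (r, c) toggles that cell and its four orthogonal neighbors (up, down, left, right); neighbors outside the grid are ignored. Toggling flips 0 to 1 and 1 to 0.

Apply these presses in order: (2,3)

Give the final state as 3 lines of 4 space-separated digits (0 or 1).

Answer: 0 0 1 1
1 1 0 1
0 0 0 0

Derivation:
After press 1 at (2,3):
0 0 1 1
1 1 0 1
0 0 0 0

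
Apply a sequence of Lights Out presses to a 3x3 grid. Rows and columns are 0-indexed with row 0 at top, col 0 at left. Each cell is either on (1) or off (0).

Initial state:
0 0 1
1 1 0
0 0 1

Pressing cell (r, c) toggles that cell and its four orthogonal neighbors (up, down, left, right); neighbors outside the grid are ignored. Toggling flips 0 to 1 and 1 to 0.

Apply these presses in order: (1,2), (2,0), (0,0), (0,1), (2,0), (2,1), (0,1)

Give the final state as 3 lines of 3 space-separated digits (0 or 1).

Answer: 1 1 0
0 1 1
1 1 1

Derivation:
After press 1 at (1,2):
0 0 0
1 0 1
0 0 0

After press 2 at (2,0):
0 0 0
0 0 1
1 1 0

After press 3 at (0,0):
1 1 0
1 0 1
1 1 0

After press 4 at (0,1):
0 0 1
1 1 1
1 1 0

After press 5 at (2,0):
0 0 1
0 1 1
0 0 0

After press 6 at (2,1):
0 0 1
0 0 1
1 1 1

After press 7 at (0,1):
1 1 0
0 1 1
1 1 1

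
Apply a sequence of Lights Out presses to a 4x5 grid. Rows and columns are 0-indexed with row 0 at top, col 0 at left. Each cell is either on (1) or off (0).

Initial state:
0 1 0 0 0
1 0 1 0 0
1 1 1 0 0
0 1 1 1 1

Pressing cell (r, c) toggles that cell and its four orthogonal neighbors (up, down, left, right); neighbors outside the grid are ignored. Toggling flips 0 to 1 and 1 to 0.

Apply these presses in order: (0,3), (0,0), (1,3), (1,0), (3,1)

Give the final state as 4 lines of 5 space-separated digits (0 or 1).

After press 1 at (0,3):
0 1 1 1 1
1 0 1 1 0
1 1 1 0 0
0 1 1 1 1

After press 2 at (0,0):
1 0 1 1 1
0 0 1 1 0
1 1 1 0 0
0 1 1 1 1

After press 3 at (1,3):
1 0 1 0 1
0 0 0 0 1
1 1 1 1 0
0 1 1 1 1

After press 4 at (1,0):
0 0 1 0 1
1 1 0 0 1
0 1 1 1 0
0 1 1 1 1

After press 5 at (3,1):
0 0 1 0 1
1 1 0 0 1
0 0 1 1 0
1 0 0 1 1

Answer: 0 0 1 0 1
1 1 0 0 1
0 0 1 1 0
1 0 0 1 1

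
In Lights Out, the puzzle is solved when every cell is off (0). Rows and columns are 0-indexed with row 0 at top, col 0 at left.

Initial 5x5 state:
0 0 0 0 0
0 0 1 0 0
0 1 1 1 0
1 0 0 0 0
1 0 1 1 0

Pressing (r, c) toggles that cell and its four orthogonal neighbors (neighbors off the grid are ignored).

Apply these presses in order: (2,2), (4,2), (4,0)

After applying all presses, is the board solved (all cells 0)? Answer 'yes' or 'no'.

Answer: yes

Derivation:
After press 1 at (2,2):
0 0 0 0 0
0 0 0 0 0
0 0 0 0 0
1 0 1 0 0
1 0 1 1 0

After press 2 at (4,2):
0 0 0 0 0
0 0 0 0 0
0 0 0 0 0
1 0 0 0 0
1 1 0 0 0

After press 3 at (4,0):
0 0 0 0 0
0 0 0 0 0
0 0 0 0 0
0 0 0 0 0
0 0 0 0 0

Lights still on: 0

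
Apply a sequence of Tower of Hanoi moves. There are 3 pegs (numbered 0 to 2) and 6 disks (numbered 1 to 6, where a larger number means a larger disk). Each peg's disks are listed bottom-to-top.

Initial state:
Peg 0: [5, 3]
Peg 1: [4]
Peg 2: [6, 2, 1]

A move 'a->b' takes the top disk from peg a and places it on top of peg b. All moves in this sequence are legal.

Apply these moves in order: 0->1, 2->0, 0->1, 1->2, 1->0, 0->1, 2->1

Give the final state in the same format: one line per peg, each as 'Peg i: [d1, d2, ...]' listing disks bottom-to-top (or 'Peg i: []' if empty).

After move 1 (0->1):
Peg 0: [5]
Peg 1: [4, 3]
Peg 2: [6, 2, 1]

After move 2 (2->0):
Peg 0: [5, 1]
Peg 1: [4, 3]
Peg 2: [6, 2]

After move 3 (0->1):
Peg 0: [5]
Peg 1: [4, 3, 1]
Peg 2: [6, 2]

After move 4 (1->2):
Peg 0: [5]
Peg 1: [4, 3]
Peg 2: [6, 2, 1]

After move 5 (1->0):
Peg 0: [5, 3]
Peg 1: [4]
Peg 2: [6, 2, 1]

After move 6 (0->1):
Peg 0: [5]
Peg 1: [4, 3]
Peg 2: [6, 2, 1]

After move 7 (2->1):
Peg 0: [5]
Peg 1: [4, 3, 1]
Peg 2: [6, 2]

Answer: Peg 0: [5]
Peg 1: [4, 3, 1]
Peg 2: [6, 2]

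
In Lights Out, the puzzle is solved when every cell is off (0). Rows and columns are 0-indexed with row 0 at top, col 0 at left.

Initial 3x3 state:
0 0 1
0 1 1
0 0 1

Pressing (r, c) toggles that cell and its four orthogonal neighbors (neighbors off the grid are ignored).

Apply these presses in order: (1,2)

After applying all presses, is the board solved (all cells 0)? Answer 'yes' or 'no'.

After press 1 at (1,2):
0 0 0
0 0 0
0 0 0

Lights still on: 0

Answer: yes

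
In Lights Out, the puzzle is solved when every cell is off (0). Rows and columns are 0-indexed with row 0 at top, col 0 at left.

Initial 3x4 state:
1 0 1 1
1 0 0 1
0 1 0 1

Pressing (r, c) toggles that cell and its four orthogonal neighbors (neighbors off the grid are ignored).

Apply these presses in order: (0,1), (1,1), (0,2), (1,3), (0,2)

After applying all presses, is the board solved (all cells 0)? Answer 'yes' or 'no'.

After press 1 at (0,1):
0 1 0 1
1 1 0 1
0 1 0 1

After press 2 at (1,1):
0 0 0 1
0 0 1 1
0 0 0 1

After press 3 at (0,2):
0 1 1 0
0 0 0 1
0 0 0 1

After press 4 at (1,3):
0 1 1 1
0 0 1 0
0 0 0 0

After press 5 at (0,2):
0 0 0 0
0 0 0 0
0 0 0 0

Lights still on: 0

Answer: yes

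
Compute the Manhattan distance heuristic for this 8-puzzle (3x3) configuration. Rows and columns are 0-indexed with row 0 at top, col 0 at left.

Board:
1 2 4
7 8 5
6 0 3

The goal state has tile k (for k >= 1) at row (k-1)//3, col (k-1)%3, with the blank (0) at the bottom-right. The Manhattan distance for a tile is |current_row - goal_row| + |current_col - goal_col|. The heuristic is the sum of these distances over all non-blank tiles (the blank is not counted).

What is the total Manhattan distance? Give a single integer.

Answer: 11

Derivation:
Tile 1: at (0,0), goal (0,0), distance |0-0|+|0-0| = 0
Tile 2: at (0,1), goal (0,1), distance |0-0|+|1-1| = 0
Tile 4: at (0,2), goal (1,0), distance |0-1|+|2-0| = 3
Tile 7: at (1,0), goal (2,0), distance |1-2|+|0-0| = 1
Tile 8: at (1,1), goal (2,1), distance |1-2|+|1-1| = 1
Tile 5: at (1,2), goal (1,1), distance |1-1|+|2-1| = 1
Tile 6: at (2,0), goal (1,2), distance |2-1|+|0-2| = 3
Tile 3: at (2,2), goal (0,2), distance |2-0|+|2-2| = 2
Sum: 0 + 0 + 3 + 1 + 1 + 1 + 3 + 2 = 11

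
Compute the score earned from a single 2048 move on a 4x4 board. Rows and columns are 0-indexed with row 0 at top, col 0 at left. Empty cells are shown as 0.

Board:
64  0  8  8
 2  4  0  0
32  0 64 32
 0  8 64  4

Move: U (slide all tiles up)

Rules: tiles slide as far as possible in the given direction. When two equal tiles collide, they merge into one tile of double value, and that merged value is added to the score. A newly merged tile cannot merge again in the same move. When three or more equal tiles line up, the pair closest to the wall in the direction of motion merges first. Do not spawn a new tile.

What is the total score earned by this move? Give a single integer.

Slide up:
col 0: [64, 2, 32, 0] -> [64, 2, 32, 0]  score +0 (running 0)
col 1: [0, 4, 0, 8] -> [4, 8, 0, 0]  score +0 (running 0)
col 2: [8, 0, 64, 64] -> [8, 128, 0, 0]  score +128 (running 128)
col 3: [8, 0, 32, 4] -> [8, 32, 4, 0]  score +0 (running 128)
Board after move:
 64   4   8   8
  2   8 128  32
 32   0   0   4
  0   0   0   0

Answer: 128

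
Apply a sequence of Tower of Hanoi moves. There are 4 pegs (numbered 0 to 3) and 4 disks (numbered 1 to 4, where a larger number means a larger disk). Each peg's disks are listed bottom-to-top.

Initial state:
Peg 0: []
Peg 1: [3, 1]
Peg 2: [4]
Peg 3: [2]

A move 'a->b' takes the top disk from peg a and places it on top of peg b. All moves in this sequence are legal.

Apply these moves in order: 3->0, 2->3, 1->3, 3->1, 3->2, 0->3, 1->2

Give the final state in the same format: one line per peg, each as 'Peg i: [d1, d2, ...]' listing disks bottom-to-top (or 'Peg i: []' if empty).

After move 1 (3->0):
Peg 0: [2]
Peg 1: [3, 1]
Peg 2: [4]
Peg 3: []

After move 2 (2->3):
Peg 0: [2]
Peg 1: [3, 1]
Peg 2: []
Peg 3: [4]

After move 3 (1->3):
Peg 0: [2]
Peg 1: [3]
Peg 2: []
Peg 3: [4, 1]

After move 4 (3->1):
Peg 0: [2]
Peg 1: [3, 1]
Peg 2: []
Peg 3: [4]

After move 5 (3->2):
Peg 0: [2]
Peg 1: [3, 1]
Peg 2: [4]
Peg 3: []

After move 6 (0->3):
Peg 0: []
Peg 1: [3, 1]
Peg 2: [4]
Peg 3: [2]

After move 7 (1->2):
Peg 0: []
Peg 1: [3]
Peg 2: [4, 1]
Peg 3: [2]

Answer: Peg 0: []
Peg 1: [3]
Peg 2: [4, 1]
Peg 3: [2]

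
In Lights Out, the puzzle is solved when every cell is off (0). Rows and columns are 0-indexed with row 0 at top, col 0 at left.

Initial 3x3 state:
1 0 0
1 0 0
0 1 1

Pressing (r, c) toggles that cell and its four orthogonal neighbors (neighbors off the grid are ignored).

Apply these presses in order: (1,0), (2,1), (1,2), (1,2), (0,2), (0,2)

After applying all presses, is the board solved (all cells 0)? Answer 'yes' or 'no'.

After press 1 at (1,0):
0 0 0
0 1 0
1 1 1

After press 2 at (2,1):
0 0 0
0 0 0
0 0 0

After press 3 at (1,2):
0 0 1
0 1 1
0 0 1

After press 4 at (1,2):
0 0 0
0 0 0
0 0 0

After press 5 at (0,2):
0 1 1
0 0 1
0 0 0

After press 6 at (0,2):
0 0 0
0 0 0
0 0 0

Lights still on: 0

Answer: yes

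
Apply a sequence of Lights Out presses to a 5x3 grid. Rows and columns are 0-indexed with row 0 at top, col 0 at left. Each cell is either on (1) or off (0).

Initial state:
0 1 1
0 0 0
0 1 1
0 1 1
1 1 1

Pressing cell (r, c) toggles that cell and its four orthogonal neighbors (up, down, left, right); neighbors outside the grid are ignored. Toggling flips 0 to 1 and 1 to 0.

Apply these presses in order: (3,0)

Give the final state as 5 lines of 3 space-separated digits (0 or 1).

After press 1 at (3,0):
0 1 1
0 0 0
1 1 1
1 0 1
0 1 1

Answer: 0 1 1
0 0 0
1 1 1
1 0 1
0 1 1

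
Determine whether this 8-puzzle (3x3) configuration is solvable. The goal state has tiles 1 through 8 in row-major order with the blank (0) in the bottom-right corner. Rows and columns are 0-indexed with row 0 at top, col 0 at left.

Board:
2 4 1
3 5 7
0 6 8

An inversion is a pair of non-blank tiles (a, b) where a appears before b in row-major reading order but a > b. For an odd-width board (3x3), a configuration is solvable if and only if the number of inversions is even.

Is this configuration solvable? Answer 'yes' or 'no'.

Inversions (pairs i<j in row-major order where tile[i] > tile[j] > 0): 4
4 is even, so the puzzle is solvable.

Answer: yes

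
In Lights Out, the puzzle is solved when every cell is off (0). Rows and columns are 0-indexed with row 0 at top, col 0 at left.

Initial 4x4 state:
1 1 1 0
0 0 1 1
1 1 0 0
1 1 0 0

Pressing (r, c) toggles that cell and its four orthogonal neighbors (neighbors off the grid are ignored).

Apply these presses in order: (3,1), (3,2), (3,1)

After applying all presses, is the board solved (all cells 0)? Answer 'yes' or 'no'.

After press 1 at (3,1):
1 1 1 0
0 0 1 1
1 0 0 0
0 0 1 0

After press 2 at (3,2):
1 1 1 0
0 0 1 1
1 0 1 0
0 1 0 1

After press 3 at (3,1):
1 1 1 0
0 0 1 1
1 1 1 0
1 0 1 1

Lights still on: 11

Answer: no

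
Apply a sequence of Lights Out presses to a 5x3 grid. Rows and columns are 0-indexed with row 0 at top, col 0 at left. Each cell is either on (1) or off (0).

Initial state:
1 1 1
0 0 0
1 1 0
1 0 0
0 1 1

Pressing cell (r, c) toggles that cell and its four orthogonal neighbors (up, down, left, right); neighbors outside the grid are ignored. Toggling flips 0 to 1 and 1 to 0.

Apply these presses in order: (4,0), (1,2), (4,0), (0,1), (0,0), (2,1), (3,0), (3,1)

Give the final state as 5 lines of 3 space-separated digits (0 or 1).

After press 1 at (4,0):
1 1 1
0 0 0
1 1 0
0 0 0
1 0 1

After press 2 at (1,2):
1 1 0
0 1 1
1 1 1
0 0 0
1 0 1

After press 3 at (4,0):
1 1 0
0 1 1
1 1 1
1 0 0
0 1 1

After press 4 at (0,1):
0 0 1
0 0 1
1 1 1
1 0 0
0 1 1

After press 5 at (0,0):
1 1 1
1 0 1
1 1 1
1 0 0
0 1 1

After press 6 at (2,1):
1 1 1
1 1 1
0 0 0
1 1 0
0 1 1

After press 7 at (3,0):
1 1 1
1 1 1
1 0 0
0 0 0
1 1 1

After press 8 at (3,1):
1 1 1
1 1 1
1 1 0
1 1 1
1 0 1

Answer: 1 1 1
1 1 1
1 1 0
1 1 1
1 0 1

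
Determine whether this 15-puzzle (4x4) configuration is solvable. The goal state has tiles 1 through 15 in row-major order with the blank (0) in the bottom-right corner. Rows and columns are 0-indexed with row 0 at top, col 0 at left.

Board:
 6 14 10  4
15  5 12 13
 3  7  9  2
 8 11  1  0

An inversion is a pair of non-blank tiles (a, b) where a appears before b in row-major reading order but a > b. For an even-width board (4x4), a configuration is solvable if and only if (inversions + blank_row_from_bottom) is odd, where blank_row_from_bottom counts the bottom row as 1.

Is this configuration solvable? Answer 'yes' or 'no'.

Inversions: 65
Blank is in row 3 (0-indexed from top), which is row 1 counting from the bottom (bottom = 1).
65 + 1 = 66, which is even, so the puzzle is not solvable.

Answer: no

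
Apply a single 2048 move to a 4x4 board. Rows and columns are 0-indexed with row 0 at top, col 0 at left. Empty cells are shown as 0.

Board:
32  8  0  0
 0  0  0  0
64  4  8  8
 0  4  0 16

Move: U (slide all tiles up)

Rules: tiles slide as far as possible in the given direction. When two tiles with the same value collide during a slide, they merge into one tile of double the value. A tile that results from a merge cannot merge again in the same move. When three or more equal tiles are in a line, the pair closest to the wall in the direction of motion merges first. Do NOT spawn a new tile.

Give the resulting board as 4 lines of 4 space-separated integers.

Answer: 32  8  8  8
64  8  0 16
 0  0  0  0
 0  0  0  0

Derivation:
Slide up:
col 0: [32, 0, 64, 0] -> [32, 64, 0, 0]
col 1: [8, 0, 4, 4] -> [8, 8, 0, 0]
col 2: [0, 0, 8, 0] -> [8, 0, 0, 0]
col 3: [0, 0, 8, 16] -> [8, 16, 0, 0]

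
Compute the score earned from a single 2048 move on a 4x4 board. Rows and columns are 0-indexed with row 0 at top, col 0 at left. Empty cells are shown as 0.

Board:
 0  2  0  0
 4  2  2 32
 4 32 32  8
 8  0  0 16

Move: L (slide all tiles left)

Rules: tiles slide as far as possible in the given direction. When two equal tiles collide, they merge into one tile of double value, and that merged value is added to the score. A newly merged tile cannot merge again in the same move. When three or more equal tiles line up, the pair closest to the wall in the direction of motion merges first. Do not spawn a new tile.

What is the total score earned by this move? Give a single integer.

Answer: 68

Derivation:
Slide left:
row 0: [0, 2, 0, 0] -> [2, 0, 0, 0]  score +0 (running 0)
row 1: [4, 2, 2, 32] -> [4, 4, 32, 0]  score +4 (running 4)
row 2: [4, 32, 32, 8] -> [4, 64, 8, 0]  score +64 (running 68)
row 3: [8, 0, 0, 16] -> [8, 16, 0, 0]  score +0 (running 68)
Board after move:
 2  0  0  0
 4  4 32  0
 4 64  8  0
 8 16  0  0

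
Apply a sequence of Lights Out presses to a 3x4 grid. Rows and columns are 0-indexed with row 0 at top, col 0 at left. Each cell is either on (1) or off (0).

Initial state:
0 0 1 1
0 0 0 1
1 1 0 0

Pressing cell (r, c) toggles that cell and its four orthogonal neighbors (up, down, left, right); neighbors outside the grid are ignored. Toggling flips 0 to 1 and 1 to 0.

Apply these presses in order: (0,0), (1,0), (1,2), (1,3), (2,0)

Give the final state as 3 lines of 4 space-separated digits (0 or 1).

Answer: 0 1 0 0
1 0 0 1
1 0 1 1

Derivation:
After press 1 at (0,0):
1 1 1 1
1 0 0 1
1 1 0 0

After press 2 at (1,0):
0 1 1 1
0 1 0 1
0 1 0 0

After press 3 at (1,2):
0 1 0 1
0 0 1 0
0 1 1 0

After press 4 at (1,3):
0 1 0 0
0 0 0 1
0 1 1 1

After press 5 at (2,0):
0 1 0 0
1 0 0 1
1 0 1 1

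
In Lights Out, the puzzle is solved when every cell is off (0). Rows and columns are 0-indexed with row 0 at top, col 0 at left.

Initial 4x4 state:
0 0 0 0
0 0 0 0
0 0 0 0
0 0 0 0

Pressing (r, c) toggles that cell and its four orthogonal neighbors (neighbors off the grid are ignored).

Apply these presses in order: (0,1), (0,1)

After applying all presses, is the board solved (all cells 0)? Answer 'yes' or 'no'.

After press 1 at (0,1):
1 1 1 0
0 1 0 0
0 0 0 0
0 0 0 0

After press 2 at (0,1):
0 0 0 0
0 0 0 0
0 0 0 0
0 0 0 0

Lights still on: 0

Answer: yes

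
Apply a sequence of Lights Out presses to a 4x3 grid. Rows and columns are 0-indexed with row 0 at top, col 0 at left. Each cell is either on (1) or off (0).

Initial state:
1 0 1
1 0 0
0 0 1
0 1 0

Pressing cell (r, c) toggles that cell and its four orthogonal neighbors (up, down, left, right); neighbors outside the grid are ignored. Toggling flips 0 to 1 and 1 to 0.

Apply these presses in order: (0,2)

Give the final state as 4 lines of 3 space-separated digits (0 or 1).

After press 1 at (0,2):
1 1 0
1 0 1
0 0 1
0 1 0

Answer: 1 1 0
1 0 1
0 0 1
0 1 0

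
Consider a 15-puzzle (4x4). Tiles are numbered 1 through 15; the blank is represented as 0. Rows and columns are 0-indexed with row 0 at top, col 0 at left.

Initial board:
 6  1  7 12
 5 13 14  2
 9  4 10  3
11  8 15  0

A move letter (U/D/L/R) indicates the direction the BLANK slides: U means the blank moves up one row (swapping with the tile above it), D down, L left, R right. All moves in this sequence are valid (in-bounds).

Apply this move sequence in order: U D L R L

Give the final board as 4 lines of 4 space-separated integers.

Answer:  6  1  7 12
 5 13 14  2
 9  4 10  3
11  8  0 15

Derivation:
After move 1 (U):
 6  1  7 12
 5 13 14  2
 9  4 10  0
11  8 15  3

After move 2 (D):
 6  1  7 12
 5 13 14  2
 9  4 10  3
11  8 15  0

After move 3 (L):
 6  1  7 12
 5 13 14  2
 9  4 10  3
11  8  0 15

After move 4 (R):
 6  1  7 12
 5 13 14  2
 9  4 10  3
11  8 15  0

After move 5 (L):
 6  1  7 12
 5 13 14  2
 9  4 10  3
11  8  0 15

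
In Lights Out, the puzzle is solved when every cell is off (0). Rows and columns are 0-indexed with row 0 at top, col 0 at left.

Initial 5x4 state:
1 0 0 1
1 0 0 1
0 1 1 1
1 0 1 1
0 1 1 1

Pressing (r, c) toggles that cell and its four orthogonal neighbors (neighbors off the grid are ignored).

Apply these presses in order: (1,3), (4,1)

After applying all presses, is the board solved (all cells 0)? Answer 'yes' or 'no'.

Answer: no

Derivation:
After press 1 at (1,3):
1 0 0 0
1 0 1 0
0 1 1 0
1 0 1 1
0 1 1 1

After press 2 at (4,1):
1 0 0 0
1 0 1 0
0 1 1 0
1 1 1 1
1 0 0 1

Lights still on: 11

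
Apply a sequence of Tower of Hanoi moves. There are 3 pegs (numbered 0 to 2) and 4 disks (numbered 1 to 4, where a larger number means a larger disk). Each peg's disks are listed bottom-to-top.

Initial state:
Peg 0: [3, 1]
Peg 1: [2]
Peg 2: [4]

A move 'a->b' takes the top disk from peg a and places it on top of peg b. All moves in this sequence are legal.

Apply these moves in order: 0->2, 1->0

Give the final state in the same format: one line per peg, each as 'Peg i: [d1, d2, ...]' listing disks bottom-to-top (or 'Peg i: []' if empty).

Answer: Peg 0: [3, 2]
Peg 1: []
Peg 2: [4, 1]

Derivation:
After move 1 (0->2):
Peg 0: [3]
Peg 1: [2]
Peg 2: [4, 1]

After move 2 (1->0):
Peg 0: [3, 2]
Peg 1: []
Peg 2: [4, 1]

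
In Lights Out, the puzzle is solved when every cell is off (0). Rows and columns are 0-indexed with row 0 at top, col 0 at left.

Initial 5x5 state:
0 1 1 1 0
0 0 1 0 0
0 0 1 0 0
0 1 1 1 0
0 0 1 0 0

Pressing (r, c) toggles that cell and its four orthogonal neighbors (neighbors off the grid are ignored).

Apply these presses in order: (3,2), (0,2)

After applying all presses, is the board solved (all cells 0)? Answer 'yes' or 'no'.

After press 1 at (3,2):
0 1 1 1 0
0 0 1 0 0
0 0 0 0 0
0 0 0 0 0
0 0 0 0 0

After press 2 at (0,2):
0 0 0 0 0
0 0 0 0 0
0 0 0 0 0
0 0 0 0 0
0 0 0 0 0

Lights still on: 0

Answer: yes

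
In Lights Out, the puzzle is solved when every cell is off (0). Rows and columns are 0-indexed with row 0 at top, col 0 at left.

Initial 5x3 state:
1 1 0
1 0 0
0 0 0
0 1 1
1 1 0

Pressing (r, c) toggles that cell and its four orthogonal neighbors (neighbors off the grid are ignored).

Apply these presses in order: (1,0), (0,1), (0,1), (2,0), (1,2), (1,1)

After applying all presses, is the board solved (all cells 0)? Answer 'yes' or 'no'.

Answer: no

Derivation:
After press 1 at (1,0):
0 1 0
0 1 0
1 0 0
0 1 1
1 1 0

After press 2 at (0,1):
1 0 1
0 0 0
1 0 0
0 1 1
1 1 0

After press 3 at (0,1):
0 1 0
0 1 0
1 0 0
0 1 1
1 1 0

After press 4 at (2,0):
0 1 0
1 1 0
0 1 0
1 1 1
1 1 0

After press 5 at (1,2):
0 1 1
1 0 1
0 1 1
1 1 1
1 1 0

After press 6 at (1,1):
0 0 1
0 1 0
0 0 1
1 1 1
1 1 0

Lights still on: 8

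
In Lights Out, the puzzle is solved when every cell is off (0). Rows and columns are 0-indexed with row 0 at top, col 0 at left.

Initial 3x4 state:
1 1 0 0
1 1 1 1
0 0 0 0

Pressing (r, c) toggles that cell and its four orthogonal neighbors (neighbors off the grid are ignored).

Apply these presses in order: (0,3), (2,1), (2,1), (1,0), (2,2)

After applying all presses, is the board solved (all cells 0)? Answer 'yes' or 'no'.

Answer: no

Derivation:
After press 1 at (0,3):
1 1 1 1
1 1 1 0
0 0 0 0

After press 2 at (2,1):
1 1 1 1
1 0 1 0
1 1 1 0

After press 3 at (2,1):
1 1 1 1
1 1 1 0
0 0 0 0

After press 4 at (1,0):
0 1 1 1
0 0 1 0
1 0 0 0

After press 5 at (2,2):
0 1 1 1
0 0 0 0
1 1 1 1

Lights still on: 7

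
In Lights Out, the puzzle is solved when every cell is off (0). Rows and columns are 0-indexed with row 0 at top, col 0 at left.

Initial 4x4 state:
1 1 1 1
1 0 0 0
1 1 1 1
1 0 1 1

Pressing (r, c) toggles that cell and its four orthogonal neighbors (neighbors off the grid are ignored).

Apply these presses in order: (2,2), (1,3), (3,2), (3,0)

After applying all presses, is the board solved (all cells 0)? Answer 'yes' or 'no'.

After press 1 at (2,2):
1 1 1 1
1 0 1 0
1 0 0 0
1 0 0 1

After press 2 at (1,3):
1 1 1 0
1 0 0 1
1 0 0 1
1 0 0 1

After press 3 at (3,2):
1 1 1 0
1 0 0 1
1 0 1 1
1 1 1 0

After press 4 at (3,0):
1 1 1 0
1 0 0 1
0 0 1 1
0 0 1 0

Lights still on: 8

Answer: no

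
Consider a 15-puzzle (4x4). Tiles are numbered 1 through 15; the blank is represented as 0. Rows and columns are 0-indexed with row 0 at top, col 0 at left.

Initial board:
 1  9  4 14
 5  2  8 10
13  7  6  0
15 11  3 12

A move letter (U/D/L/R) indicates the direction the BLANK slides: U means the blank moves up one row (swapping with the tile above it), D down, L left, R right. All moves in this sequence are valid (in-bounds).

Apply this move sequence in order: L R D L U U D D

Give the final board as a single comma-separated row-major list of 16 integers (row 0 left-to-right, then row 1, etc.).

Answer: 1, 9, 4, 14, 5, 2, 8, 10, 13, 7, 6, 12, 15, 11, 0, 3

Derivation:
After move 1 (L):
 1  9  4 14
 5  2  8 10
13  7  0  6
15 11  3 12

After move 2 (R):
 1  9  4 14
 5  2  8 10
13  7  6  0
15 11  3 12

After move 3 (D):
 1  9  4 14
 5  2  8 10
13  7  6 12
15 11  3  0

After move 4 (L):
 1  9  4 14
 5  2  8 10
13  7  6 12
15 11  0  3

After move 5 (U):
 1  9  4 14
 5  2  8 10
13  7  0 12
15 11  6  3

After move 6 (U):
 1  9  4 14
 5  2  0 10
13  7  8 12
15 11  6  3

After move 7 (D):
 1  9  4 14
 5  2  8 10
13  7  0 12
15 11  6  3

After move 8 (D):
 1  9  4 14
 5  2  8 10
13  7  6 12
15 11  0  3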